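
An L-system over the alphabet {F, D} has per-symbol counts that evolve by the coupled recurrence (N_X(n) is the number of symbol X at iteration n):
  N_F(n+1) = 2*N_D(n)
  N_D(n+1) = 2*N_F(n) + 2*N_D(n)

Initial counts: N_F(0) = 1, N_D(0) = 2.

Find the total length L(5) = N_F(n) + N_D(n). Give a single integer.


Answer: 1088

Derivation:
Step 0: N_F=1, N_D=2, L=3
Step 1: N_F=4, N_D=6, L=10
Step 2: N_F=12, N_D=20, L=32
Step 3: N_F=40, N_D=64, L=104
Step 4: N_F=128, N_D=208, L=336
Step 5: N_F=416, N_D=672, L=1088


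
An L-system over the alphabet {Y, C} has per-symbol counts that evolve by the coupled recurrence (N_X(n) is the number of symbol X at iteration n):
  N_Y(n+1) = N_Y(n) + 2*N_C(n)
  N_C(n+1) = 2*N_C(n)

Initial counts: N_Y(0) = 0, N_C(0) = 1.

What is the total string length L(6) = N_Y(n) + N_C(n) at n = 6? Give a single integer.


Answer: 190

Derivation:
Step 0: N_Y=0, N_C=1, L=1
Step 1: N_Y=2, N_C=2, L=4
Step 2: N_Y=6, N_C=4, L=10
Step 3: N_Y=14, N_C=8, L=22
Step 4: N_Y=30, N_C=16, L=46
Step 5: N_Y=62, N_C=32, L=94
Step 6: N_Y=126, N_C=64, L=190


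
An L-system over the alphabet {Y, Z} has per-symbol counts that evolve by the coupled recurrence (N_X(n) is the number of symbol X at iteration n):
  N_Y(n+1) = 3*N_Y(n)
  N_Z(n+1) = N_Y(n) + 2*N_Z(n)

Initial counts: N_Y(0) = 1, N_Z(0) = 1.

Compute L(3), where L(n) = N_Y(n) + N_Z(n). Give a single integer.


Step 0: N_Y=1, N_Z=1, L=2
Step 1: N_Y=3, N_Z=3, L=6
Step 2: N_Y=9, N_Z=9, L=18
Step 3: N_Y=27, N_Z=27, L=54

Answer: 54


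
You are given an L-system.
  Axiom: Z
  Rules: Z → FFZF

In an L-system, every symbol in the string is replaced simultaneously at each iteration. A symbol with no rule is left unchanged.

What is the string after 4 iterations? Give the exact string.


Step 0: Z
Step 1: FFZF
Step 2: FFFFZFF
Step 3: FFFFFFZFFF
Step 4: FFFFFFFFZFFFF

Answer: FFFFFFFFZFFFF


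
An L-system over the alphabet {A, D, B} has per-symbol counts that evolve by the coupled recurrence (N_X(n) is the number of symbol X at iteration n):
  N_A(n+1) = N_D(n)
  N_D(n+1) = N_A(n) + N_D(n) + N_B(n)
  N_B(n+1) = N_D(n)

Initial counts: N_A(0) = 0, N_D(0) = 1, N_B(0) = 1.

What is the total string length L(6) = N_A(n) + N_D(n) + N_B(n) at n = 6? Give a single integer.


Answer: 128

Derivation:
Step 0: N_A=0, N_D=1, N_B=1, L=2
Step 1: N_A=1, N_D=2, N_B=1, L=4
Step 2: N_A=2, N_D=4, N_B=2, L=8
Step 3: N_A=4, N_D=8, N_B=4, L=16
Step 4: N_A=8, N_D=16, N_B=8, L=32
Step 5: N_A=16, N_D=32, N_B=16, L=64
Step 6: N_A=32, N_D=64, N_B=32, L=128


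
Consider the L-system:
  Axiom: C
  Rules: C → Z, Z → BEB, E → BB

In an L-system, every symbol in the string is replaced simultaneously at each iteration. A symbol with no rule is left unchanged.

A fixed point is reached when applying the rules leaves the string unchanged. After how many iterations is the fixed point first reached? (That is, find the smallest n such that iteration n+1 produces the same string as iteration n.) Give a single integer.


Answer: 3

Derivation:
Step 0: C
Step 1: Z
Step 2: BEB
Step 3: BBBB
Step 4: BBBB  (unchanged — fixed point at step 3)


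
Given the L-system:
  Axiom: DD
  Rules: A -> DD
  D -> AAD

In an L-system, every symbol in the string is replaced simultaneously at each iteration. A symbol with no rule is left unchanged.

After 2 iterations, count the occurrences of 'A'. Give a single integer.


Answer: 4

Derivation:
Step 0: DD  (0 'A')
Step 1: AADAAD  (4 'A')
Step 2: DDDDAADDDDDAAD  (4 'A')


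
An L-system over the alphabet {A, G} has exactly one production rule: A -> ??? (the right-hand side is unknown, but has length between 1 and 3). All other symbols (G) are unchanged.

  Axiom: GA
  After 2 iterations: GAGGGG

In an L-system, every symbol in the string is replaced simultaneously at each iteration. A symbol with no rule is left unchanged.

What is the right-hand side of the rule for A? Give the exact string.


Trying A -> AGG:
  Step 0: GA
  Step 1: GAGG
  Step 2: GAGGGG
Matches the given result.

Answer: AGG


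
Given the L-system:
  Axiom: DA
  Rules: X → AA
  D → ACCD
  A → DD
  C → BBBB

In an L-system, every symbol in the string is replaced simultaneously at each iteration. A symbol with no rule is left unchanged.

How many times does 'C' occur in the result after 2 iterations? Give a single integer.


Answer: 6

Derivation:
Step 0: DA  (0 'C')
Step 1: ACCDDD  (2 'C')
Step 2: DDBBBBBBBBACCDACCDACCD  (6 'C')


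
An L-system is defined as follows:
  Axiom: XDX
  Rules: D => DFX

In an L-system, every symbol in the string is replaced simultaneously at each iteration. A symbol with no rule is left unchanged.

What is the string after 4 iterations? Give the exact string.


Step 0: XDX
Step 1: XDFXX
Step 2: XDFXFXX
Step 3: XDFXFXFXX
Step 4: XDFXFXFXFXX

Answer: XDFXFXFXFXX


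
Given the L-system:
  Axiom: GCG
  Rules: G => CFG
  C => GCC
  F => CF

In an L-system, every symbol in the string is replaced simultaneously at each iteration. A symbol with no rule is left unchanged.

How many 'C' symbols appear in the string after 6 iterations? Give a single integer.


Answer: 868

Derivation:
Final string: GCCCFCFGCFGGCCGCCCFGGCCGCCCFGGCCGCCGCCCFCFGGCCGCCGCCCFGCCCFCFGCFGGCCGCCGCCCFGCCCFCFGGCCCFCFGCFGGCCGCCCFGGCCGCCGCCCFCFGCFGGCCGCCCFGGCCGCCCFGGCCGCCGCCCFGCCCFCFGGCCCFCFGCFGGCCGCCCFGGCCGCCGCCCFCFGCFGGCCGCCCFGGCCGCCCFGGCCGCCGCCCFGCCCFCFGGCCCFCFGCFGGCCGCCCFGGCCGCCGCCCFCFGCFGGCCGCCCFGGCCGCCGCCCFCFGCFGGCCGCCCFGGCCGCCCFGGCCGCCGCCCFCFGGCCGCCGCCCFGCCCFCFGGCCCFCFGCFGGCCGCCCFGGCCGCCGCCCFCFGCFGGCCGCCCFGGCCGCCGCCCFCFGCFGGCCGCCCFGGCCGCCCFGGCCGCCGCCCFGCCCFCFGCFGGCCGCCCFGGCCGCCCFGGCCGCCGCCCFCFGGCCGCCGCCCFGCCCFCFGCFGGCCGCCGCCCFGCCCFCFGGCCCFCFGCFGGCCGCCCFGGCCGCCGCCCFCFGCFGGCCGCCCFGGCCGCCGCCCFCFGCFGGCCGCCCFGGCCGCCCFGGCCGCCGCCCFGCCCFCFGCFGGCCGCCCFGGCCGCCCFGGCCGCCGCCCFCFGGCCGCCGCCCFGCCCFCFGGCCCFCFGCFGGCCGCCCFGGCCGCCCFGGCCGCCGCCCFCFGGCCGCCGCCCFGCCCFCFGCFGGCCGCCGCCCFGCCCFCFGGCCCFCFGCFGGCCGCCCFGGCCGCCGCCCFCFGCFGGCCGCCCFGGCCGCCCFGGCCGCCGCCCFGCCCFCFGGCCCFCFGCFGGCCGCCCFGGCCGCCGCCCFCFGCFGGCCGCCCFGGCCGCCGCCCFCFGCFGGCCGCCCFGGCCGCCCFGGCCGCCGCCCFCFGGCCGCCGCCCFGCCCFCFGCFGGCCGCCGCCCFGCCCFCFGGCCCFCFGCFGGCCGCCCFGGCCGCCGCCCFCFGCFGGCCGCCCFGGCCGCCCFGGCCGCCGCCCFGCCCFCFGGCCCFCFGCFGGCCGCCCFGGCCGCCGCCCFCFGCFGGCCGCCCFGGCCGCCGCCCFCFGCFGGCCGCCCFGGCCGCCCFGGCCGCCGCCCFCFGGCCGCCGCCCFGCCCFCFGCFGGCCGCCGCCCFGCCCFCFGGCCCFCFGCFGGCCGCCCFGGCCGCCGCCCFCFGCFGGCCGCCCFGGCCGCCCFGGCCGCCGCCCFGCCCFCFGGCCCFCFGCFGGCCGCCCFGGCCGCCGCCCFCFGCFGGCCGCCCFGGCCGCCCFGGCCGCCGCCCFGCCCFCFGGCCCFCFGCFGGCCGCCCFGGCCGCCGCCCFCFGCFGGCCGCCCFGGCCGCCGCCCFCFGCFGGCCGCCCFGGCCGCCCFGGCCGCCGCCCFCFGGCCGCCGCCCFGCCCFCFGGCCCFCFGCFGGCCGCCCFGGCCGCCGCCCFCFGCFGGCCGCCCFGGCCGCCGCCCFCFGCFGGCCGCCCFGGCCGCCCFGGCCGCCGCCCFGCCCFCFGCFGGCCGCCCFGGCCGCCCFGGCCGCCGCCCFCFGGCCGCCGCCCFGCCCFCFG
Count of 'C': 868


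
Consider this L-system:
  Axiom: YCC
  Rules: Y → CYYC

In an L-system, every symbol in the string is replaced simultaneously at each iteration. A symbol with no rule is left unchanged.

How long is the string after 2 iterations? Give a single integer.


Answer: 12

Derivation:
Step 0: length = 3
Step 1: length = 6
Step 2: length = 12


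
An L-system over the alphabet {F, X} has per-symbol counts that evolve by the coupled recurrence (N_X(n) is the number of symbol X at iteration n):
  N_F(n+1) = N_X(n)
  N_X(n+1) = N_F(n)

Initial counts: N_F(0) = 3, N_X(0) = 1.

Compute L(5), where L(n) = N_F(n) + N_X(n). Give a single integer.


Step 0: N_F=3, N_X=1, L=4
Step 1: N_F=1, N_X=3, L=4
Step 2: N_F=3, N_X=1, L=4
Step 3: N_F=1, N_X=3, L=4
Step 4: N_F=3, N_X=1, L=4
Step 5: N_F=1, N_X=3, L=4

Answer: 4


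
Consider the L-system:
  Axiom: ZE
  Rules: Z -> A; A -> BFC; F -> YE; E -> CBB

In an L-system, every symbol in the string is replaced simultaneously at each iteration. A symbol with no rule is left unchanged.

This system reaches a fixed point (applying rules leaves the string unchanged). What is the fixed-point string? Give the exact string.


Step 0: ZE
Step 1: ACBB
Step 2: BFCCBB
Step 3: BYECCBB
Step 4: BYCBBCCBB
Step 5: BYCBBCCBB  (unchanged — fixed point at step 4)

Answer: BYCBBCCBB


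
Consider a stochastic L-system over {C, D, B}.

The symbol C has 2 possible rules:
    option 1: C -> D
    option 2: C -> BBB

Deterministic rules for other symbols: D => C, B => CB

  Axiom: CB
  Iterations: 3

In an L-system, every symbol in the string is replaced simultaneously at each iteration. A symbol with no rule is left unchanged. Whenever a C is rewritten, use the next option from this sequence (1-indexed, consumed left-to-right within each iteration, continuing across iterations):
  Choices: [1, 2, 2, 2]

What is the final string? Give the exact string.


Answer: BBBCBCBCBBBBCB

Derivation:
Step 0: CB
Step 1: DCB  (used choices [1])
Step 2: CBBBCB  (used choices [2])
Step 3: BBBCBCBCBBBBCB  (used choices [2, 2])


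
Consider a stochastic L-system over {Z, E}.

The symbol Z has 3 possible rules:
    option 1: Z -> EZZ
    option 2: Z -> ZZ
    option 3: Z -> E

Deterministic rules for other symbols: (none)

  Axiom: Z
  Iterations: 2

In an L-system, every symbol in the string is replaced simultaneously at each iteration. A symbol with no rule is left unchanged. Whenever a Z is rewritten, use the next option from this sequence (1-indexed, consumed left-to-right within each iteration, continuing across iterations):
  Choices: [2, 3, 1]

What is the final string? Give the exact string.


Step 0: Z
Step 1: ZZ  (used choices [2])
Step 2: EEZZ  (used choices [3, 1])

Answer: EEZZ


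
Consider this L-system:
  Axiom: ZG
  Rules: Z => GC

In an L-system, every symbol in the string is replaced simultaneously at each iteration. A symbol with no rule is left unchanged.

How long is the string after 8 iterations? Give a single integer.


Step 0: length = 2
Step 1: length = 3
Step 2: length = 3
Step 3: length = 3
Step 4: length = 3
Step 5: length = 3
Step 6: length = 3
Step 7: length = 3
Step 8: length = 3

Answer: 3


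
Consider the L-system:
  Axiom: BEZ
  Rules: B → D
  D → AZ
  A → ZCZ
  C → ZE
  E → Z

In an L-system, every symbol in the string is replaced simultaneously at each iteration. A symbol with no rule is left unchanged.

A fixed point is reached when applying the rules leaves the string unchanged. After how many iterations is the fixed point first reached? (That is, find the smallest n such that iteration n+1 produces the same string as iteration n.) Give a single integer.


Step 0: BEZ
Step 1: DZZ
Step 2: AZZZ
Step 3: ZCZZZZ
Step 4: ZZEZZZZ
Step 5: ZZZZZZZ
Step 6: ZZZZZZZ  (unchanged — fixed point at step 5)

Answer: 5


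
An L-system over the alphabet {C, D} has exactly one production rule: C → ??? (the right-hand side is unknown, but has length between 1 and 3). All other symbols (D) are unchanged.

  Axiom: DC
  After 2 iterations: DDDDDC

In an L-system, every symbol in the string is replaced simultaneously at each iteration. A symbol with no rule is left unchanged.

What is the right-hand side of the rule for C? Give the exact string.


Answer: DDC

Derivation:
Trying C → DDC:
  Step 0: DC
  Step 1: DDDC
  Step 2: DDDDDC
Matches the given result.


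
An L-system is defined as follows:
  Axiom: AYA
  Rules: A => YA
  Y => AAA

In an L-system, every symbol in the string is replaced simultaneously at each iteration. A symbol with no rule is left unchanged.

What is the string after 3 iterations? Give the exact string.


Step 0: AYA
Step 1: YAAAAYA
Step 2: AAAYAYAYAYAAAAYA
Step 3: YAYAYAAAAYAAAAYAAAAYAAAAYAYAYAYAAAAYA

Answer: YAYAYAAAAYAAAAYAAAAYAAAAYAYAYAYAAAAYA


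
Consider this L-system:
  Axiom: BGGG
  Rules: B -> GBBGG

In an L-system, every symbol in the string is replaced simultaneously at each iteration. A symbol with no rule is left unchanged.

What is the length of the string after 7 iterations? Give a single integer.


Step 0: length = 4
Step 1: length = 8
Step 2: length = 16
Step 3: length = 32
Step 4: length = 64
Step 5: length = 128
Step 6: length = 256
Step 7: length = 512

Answer: 512


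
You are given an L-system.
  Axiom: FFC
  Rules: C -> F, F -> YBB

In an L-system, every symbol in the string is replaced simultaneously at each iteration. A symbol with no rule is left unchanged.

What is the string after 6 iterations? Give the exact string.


Answer: YBBYBBYBB

Derivation:
Step 0: FFC
Step 1: YBBYBBF
Step 2: YBBYBBYBB
Step 3: YBBYBBYBB
Step 4: YBBYBBYBB
Step 5: YBBYBBYBB
Step 6: YBBYBBYBB


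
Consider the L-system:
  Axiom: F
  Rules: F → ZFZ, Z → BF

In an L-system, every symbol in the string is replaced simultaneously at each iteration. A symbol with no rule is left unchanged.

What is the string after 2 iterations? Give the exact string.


Step 0: F
Step 1: ZFZ
Step 2: BFZFZBF

Answer: BFZFZBF


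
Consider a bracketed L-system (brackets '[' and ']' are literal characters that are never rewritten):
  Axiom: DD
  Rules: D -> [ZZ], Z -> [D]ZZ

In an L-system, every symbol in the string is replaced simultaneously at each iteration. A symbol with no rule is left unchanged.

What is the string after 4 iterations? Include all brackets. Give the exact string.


Answer: [[[[D]ZZ[D]ZZ]][[ZZ]][D]ZZ[D]ZZ[[ZZ]][D]ZZ[D]ZZ[[[D]ZZ[D]ZZ]][[ZZ]][D]ZZ[D]ZZ[[ZZ]][D]ZZ[D]ZZ][[[[D]ZZ[D]ZZ]][[ZZ]][D]ZZ[D]ZZ[[ZZ]][D]ZZ[D]ZZ[[[D]ZZ[D]ZZ]][[ZZ]][D]ZZ[D]ZZ[[ZZ]][D]ZZ[D]ZZ]

Derivation:
Step 0: DD
Step 1: [ZZ][ZZ]
Step 2: [[D]ZZ[D]ZZ][[D]ZZ[D]ZZ]
Step 3: [[[ZZ]][D]ZZ[D]ZZ[[ZZ]][D]ZZ[D]ZZ][[[ZZ]][D]ZZ[D]ZZ[[ZZ]][D]ZZ[D]ZZ]
Step 4: [[[[D]ZZ[D]ZZ]][[ZZ]][D]ZZ[D]ZZ[[ZZ]][D]ZZ[D]ZZ[[[D]ZZ[D]ZZ]][[ZZ]][D]ZZ[D]ZZ[[ZZ]][D]ZZ[D]ZZ][[[[D]ZZ[D]ZZ]][[ZZ]][D]ZZ[D]ZZ[[ZZ]][D]ZZ[D]ZZ[[[D]ZZ[D]ZZ]][[ZZ]][D]ZZ[D]ZZ[[ZZ]][D]ZZ[D]ZZ]


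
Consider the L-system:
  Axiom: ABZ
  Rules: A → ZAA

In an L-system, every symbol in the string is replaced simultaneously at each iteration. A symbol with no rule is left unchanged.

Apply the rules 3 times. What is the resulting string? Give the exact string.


Answer: ZZZAAZAAZZAAZAABZ

Derivation:
Step 0: ABZ
Step 1: ZAABZ
Step 2: ZZAAZAABZ
Step 3: ZZZAAZAAZZAAZAABZ


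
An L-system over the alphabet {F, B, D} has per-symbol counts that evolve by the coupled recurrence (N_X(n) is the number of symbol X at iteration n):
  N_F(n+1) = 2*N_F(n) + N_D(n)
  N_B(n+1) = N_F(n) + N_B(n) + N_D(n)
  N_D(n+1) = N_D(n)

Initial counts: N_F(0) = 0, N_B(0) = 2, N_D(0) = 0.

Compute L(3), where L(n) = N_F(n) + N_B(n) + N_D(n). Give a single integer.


Step 0: N_F=0, N_B=2, N_D=0, L=2
Step 1: N_F=0, N_B=2, N_D=0, L=2
Step 2: N_F=0, N_B=2, N_D=0, L=2
Step 3: N_F=0, N_B=2, N_D=0, L=2

Answer: 2


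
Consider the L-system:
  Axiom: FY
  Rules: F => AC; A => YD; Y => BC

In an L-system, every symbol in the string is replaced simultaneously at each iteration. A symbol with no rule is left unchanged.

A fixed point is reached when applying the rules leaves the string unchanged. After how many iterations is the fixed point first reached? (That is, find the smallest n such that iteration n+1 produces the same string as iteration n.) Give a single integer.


Step 0: FY
Step 1: ACBC
Step 2: YDCBC
Step 3: BCDCBC
Step 4: BCDCBC  (unchanged — fixed point at step 3)

Answer: 3


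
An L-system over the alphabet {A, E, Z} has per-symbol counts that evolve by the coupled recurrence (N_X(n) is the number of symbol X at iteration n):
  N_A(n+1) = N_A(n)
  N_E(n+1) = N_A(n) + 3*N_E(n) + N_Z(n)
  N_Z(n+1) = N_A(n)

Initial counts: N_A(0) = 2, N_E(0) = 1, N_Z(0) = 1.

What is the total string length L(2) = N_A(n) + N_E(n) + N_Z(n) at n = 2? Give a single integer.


Answer: 26

Derivation:
Step 0: N_A=2, N_E=1, N_Z=1, L=4
Step 1: N_A=2, N_E=6, N_Z=2, L=10
Step 2: N_A=2, N_E=22, N_Z=2, L=26


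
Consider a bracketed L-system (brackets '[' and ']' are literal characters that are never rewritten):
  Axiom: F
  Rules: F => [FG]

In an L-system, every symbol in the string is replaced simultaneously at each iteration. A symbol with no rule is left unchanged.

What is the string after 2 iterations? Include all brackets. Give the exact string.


Step 0: F
Step 1: [FG]
Step 2: [[FG]G]

Answer: [[FG]G]


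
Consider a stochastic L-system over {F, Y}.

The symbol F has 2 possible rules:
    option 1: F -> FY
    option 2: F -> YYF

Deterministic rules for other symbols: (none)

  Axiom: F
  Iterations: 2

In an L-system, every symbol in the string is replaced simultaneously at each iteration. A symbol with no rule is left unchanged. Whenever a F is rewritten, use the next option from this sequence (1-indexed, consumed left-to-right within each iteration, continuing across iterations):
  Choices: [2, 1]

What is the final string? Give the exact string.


Step 0: F
Step 1: YYF  (used choices [2])
Step 2: YYFY  (used choices [1])

Answer: YYFY


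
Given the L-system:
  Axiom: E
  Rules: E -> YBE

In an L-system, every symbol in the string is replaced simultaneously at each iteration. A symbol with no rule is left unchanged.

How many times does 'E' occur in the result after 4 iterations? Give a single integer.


Answer: 1

Derivation:
Step 0: E  (1 'E')
Step 1: YBE  (1 'E')
Step 2: YBYBE  (1 'E')
Step 3: YBYBYBE  (1 'E')
Step 4: YBYBYBYBE  (1 'E')


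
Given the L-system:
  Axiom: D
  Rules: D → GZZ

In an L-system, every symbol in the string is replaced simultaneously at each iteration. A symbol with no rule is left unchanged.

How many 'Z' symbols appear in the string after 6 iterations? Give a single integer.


Answer: 2

Derivation:
Step 0: D  (0 'Z')
Step 1: GZZ  (2 'Z')
Step 2: GZZ  (2 'Z')
Step 3: GZZ  (2 'Z')
Step 4: GZZ  (2 'Z')
Step 5: GZZ  (2 'Z')
Step 6: GZZ  (2 'Z')


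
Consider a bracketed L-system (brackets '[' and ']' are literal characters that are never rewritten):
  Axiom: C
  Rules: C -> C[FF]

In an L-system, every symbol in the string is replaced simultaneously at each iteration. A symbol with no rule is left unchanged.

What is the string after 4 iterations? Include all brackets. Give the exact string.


Answer: C[FF][FF][FF][FF]

Derivation:
Step 0: C
Step 1: C[FF]
Step 2: C[FF][FF]
Step 3: C[FF][FF][FF]
Step 4: C[FF][FF][FF][FF]


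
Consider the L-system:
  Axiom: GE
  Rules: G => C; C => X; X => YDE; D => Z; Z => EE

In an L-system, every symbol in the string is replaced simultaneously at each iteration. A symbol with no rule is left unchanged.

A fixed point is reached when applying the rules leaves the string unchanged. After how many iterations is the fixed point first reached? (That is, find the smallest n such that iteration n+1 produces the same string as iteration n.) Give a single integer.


Answer: 5

Derivation:
Step 0: GE
Step 1: CE
Step 2: XE
Step 3: YDEE
Step 4: YZEE
Step 5: YEEEE
Step 6: YEEEE  (unchanged — fixed point at step 5)


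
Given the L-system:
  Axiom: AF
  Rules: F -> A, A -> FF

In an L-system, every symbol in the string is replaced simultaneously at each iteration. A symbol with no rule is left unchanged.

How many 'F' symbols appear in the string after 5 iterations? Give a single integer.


Step 0: AF  (1 'F')
Step 1: FFA  (2 'F')
Step 2: AAFF  (2 'F')
Step 3: FFFFAA  (4 'F')
Step 4: AAAAFFFF  (4 'F')
Step 5: FFFFFFFFAAAA  (8 'F')

Answer: 8


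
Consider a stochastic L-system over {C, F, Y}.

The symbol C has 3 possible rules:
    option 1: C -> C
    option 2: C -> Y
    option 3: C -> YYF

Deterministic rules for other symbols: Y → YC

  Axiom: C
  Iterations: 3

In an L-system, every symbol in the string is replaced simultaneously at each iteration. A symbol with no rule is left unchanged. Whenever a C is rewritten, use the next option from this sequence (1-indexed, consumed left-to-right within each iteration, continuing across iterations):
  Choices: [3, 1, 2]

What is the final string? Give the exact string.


Step 0: C
Step 1: YYF  (used choices [3])
Step 2: YCYCF  (used choices [])
Step 3: YCCYCYF  (used choices [1, 2])

Answer: YCCYCYF


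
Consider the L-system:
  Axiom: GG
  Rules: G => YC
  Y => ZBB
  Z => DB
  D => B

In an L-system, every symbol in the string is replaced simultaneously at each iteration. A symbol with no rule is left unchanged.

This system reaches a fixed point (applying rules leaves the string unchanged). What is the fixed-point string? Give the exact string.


Answer: BBBBCBBBBC

Derivation:
Step 0: GG
Step 1: YCYC
Step 2: ZBBCZBBC
Step 3: DBBBCDBBBC
Step 4: BBBBCBBBBC
Step 5: BBBBCBBBBC  (unchanged — fixed point at step 4)


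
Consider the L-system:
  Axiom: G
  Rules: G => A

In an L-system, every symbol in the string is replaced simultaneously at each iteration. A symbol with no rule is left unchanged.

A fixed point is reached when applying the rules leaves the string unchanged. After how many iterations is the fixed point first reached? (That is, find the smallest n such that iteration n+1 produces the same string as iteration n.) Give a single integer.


Answer: 1

Derivation:
Step 0: G
Step 1: A
Step 2: A  (unchanged — fixed point at step 1)


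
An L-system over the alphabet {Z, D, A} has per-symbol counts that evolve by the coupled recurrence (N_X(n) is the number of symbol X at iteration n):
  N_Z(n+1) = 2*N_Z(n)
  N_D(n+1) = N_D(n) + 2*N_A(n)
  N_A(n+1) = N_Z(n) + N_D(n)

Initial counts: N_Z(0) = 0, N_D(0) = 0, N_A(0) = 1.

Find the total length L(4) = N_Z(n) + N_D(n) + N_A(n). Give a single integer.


Answer: 16

Derivation:
Step 0: N_Z=0, N_D=0, N_A=1, L=1
Step 1: N_Z=0, N_D=2, N_A=0, L=2
Step 2: N_Z=0, N_D=2, N_A=2, L=4
Step 3: N_Z=0, N_D=6, N_A=2, L=8
Step 4: N_Z=0, N_D=10, N_A=6, L=16


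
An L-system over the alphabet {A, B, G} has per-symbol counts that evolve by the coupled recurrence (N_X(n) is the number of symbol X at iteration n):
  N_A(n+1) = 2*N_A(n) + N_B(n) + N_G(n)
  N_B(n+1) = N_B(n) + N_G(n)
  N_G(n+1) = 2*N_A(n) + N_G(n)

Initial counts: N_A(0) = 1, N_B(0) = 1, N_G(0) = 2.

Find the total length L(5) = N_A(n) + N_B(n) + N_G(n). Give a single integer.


Answer: 1328

Derivation:
Step 0: N_A=1, N_B=1, N_G=2, L=4
Step 1: N_A=5, N_B=3, N_G=4, L=12
Step 2: N_A=17, N_B=7, N_G=14, L=38
Step 3: N_A=55, N_B=21, N_G=48, L=124
Step 4: N_A=179, N_B=69, N_G=158, L=406
Step 5: N_A=585, N_B=227, N_G=516, L=1328


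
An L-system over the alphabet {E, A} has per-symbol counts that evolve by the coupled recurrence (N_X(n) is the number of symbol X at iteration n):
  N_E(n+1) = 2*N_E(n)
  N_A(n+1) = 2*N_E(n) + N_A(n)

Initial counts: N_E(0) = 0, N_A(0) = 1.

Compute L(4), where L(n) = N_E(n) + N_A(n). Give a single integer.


Step 0: N_E=0, N_A=1, L=1
Step 1: N_E=0, N_A=1, L=1
Step 2: N_E=0, N_A=1, L=1
Step 3: N_E=0, N_A=1, L=1
Step 4: N_E=0, N_A=1, L=1

Answer: 1


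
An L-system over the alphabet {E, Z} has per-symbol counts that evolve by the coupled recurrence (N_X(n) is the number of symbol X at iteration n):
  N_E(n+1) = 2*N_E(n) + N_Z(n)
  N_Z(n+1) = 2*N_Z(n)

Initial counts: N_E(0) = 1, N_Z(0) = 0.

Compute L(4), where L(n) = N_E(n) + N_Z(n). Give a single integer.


Answer: 16

Derivation:
Step 0: N_E=1, N_Z=0, L=1
Step 1: N_E=2, N_Z=0, L=2
Step 2: N_E=4, N_Z=0, L=4
Step 3: N_E=8, N_Z=0, L=8
Step 4: N_E=16, N_Z=0, L=16


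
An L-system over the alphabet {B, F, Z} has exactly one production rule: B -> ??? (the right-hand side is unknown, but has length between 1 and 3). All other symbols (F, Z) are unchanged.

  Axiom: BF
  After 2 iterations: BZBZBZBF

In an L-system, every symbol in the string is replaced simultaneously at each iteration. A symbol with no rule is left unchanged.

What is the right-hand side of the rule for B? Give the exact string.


Trying B -> BZB:
  Step 0: BF
  Step 1: BZBF
  Step 2: BZBZBZBF
Matches the given result.

Answer: BZB


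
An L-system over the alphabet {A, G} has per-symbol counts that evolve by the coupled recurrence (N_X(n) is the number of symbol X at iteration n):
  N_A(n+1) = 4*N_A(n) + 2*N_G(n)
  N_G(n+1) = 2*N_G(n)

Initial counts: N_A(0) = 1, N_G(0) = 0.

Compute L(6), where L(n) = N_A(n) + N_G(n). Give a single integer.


Answer: 4096

Derivation:
Step 0: N_A=1, N_G=0, L=1
Step 1: N_A=4, N_G=0, L=4
Step 2: N_A=16, N_G=0, L=16
Step 3: N_A=64, N_G=0, L=64
Step 4: N_A=256, N_G=0, L=256
Step 5: N_A=1024, N_G=0, L=1024
Step 6: N_A=4096, N_G=0, L=4096


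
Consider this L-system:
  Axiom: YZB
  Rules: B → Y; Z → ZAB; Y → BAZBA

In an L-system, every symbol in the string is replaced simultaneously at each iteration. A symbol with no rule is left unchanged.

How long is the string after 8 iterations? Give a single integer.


Step 0: length = 3
Step 1: length = 9
Step 2: length = 17
Step 3: length = 35
Step 4: length = 63
Step 5: length = 119
Step 6: length = 213
Step 7: length = 391
Step 8: length = 701

Answer: 701


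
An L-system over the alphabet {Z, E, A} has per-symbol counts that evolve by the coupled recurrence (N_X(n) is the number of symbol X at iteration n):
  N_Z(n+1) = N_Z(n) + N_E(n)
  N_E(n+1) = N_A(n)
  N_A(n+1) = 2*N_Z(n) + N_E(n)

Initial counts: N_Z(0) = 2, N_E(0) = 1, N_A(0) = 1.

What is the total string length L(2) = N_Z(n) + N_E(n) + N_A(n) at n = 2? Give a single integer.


Answer: 16

Derivation:
Step 0: N_Z=2, N_E=1, N_A=1, L=4
Step 1: N_Z=3, N_E=1, N_A=5, L=9
Step 2: N_Z=4, N_E=5, N_A=7, L=16


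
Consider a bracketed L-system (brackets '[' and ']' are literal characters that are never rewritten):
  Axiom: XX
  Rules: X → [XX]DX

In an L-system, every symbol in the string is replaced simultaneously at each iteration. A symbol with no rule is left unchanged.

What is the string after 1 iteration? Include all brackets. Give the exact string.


Answer: [XX]DX[XX]DX

Derivation:
Step 0: XX
Step 1: [XX]DX[XX]DX


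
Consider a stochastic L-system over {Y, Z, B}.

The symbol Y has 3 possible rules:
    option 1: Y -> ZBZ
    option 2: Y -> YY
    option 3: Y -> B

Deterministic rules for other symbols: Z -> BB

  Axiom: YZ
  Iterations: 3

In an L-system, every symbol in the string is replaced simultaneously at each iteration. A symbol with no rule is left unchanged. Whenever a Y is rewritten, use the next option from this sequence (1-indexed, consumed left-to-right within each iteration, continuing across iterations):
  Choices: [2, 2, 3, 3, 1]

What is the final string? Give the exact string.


Answer: BZBZBBB

Derivation:
Step 0: YZ
Step 1: YYBB  (used choices [2])
Step 2: YYBBB  (used choices [2, 3])
Step 3: BZBZBBB  (used choices [3, 1])


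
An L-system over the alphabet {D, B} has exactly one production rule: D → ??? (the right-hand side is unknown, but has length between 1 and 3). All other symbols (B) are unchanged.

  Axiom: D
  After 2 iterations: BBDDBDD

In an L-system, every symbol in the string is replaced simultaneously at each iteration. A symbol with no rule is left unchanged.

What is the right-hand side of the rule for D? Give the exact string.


Trying D → BDD:
  Step 0: D
  Step 1: BDD
  Step 2: BBDDBDD
Matches the given result.

Answer: BDD


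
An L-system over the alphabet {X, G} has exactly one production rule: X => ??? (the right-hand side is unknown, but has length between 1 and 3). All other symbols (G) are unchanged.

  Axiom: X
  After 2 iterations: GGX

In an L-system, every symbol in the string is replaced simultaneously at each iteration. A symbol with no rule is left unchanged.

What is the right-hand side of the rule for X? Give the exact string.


Trying X => GX:
  Step 0: X
  Step 1: GX
  Step 2: GGX
Matches the given result.

Answer: GX


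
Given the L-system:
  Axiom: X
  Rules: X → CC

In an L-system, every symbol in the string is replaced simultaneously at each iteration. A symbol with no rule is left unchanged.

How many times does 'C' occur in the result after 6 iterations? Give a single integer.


Step 0: X  (0 'C')
Step 1: CC  (2 'C')
Step 2: CC  (2 'C')
Step 3: CC  (2 'C')
Step 4: CC  (2 'C')
Step 5: CC  (2 'C')
Step 6: CC  (2 'C')

Answer: 2


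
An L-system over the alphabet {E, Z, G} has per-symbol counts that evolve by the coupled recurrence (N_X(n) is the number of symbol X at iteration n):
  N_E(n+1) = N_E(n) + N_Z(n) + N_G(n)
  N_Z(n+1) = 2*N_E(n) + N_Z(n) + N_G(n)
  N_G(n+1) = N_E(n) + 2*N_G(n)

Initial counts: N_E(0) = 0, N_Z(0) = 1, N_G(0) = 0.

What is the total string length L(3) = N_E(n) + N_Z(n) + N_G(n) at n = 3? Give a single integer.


Step 0: N_E=0, N_Z=1, N_G=0, L=1
Step 1: N_E=1, N_Z=1, N_G=0, L=2
Step 2: N_E=2, N_Z=3, N_G=1, L=6
Step 3: N_E=6, N_Z=8, N_G=4, L=18

Answer: 18


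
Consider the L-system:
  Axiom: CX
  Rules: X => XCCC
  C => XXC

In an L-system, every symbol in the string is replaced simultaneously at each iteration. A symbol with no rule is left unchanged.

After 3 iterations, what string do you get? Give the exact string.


Answer: XCCCXXCXXCXXCXCCCXXCXXCXXCXCCCXCCCXXCXCCCXXCXXCXXCXCCCXCCCXXCXCCCXCCCXXCXCCCXCCCXXC

Derivation:
Step 0: CX
Step 1: XXCXCCC
Step 2: XCCCXCCCXXCXCCCXXCXXCXXC
Step 3: XCCCXXCXXCXXCXCCCXXCXXCXXCXCCCXCCCXXCXCCCXXCXXCXXCXCCCXCCCXXCXCCCXCCCXXCXCCCXCCCXXC


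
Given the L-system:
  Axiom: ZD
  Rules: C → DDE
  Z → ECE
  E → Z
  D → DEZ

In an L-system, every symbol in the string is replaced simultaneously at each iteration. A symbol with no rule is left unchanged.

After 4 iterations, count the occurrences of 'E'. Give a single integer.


Answer: 23

Derivation:
Step 0: ZD  (0 'E')
Step 1: ECEDEZ  (3 'E')
Step 2: ZDDEZDEZZECE  (4 'E')
Step 3: ECEDEZDEZZECEDEZZECEECEZDDEZ  (12 'E')
Step 4: ZDDEZDEZZECEDEZZECEECEZDDEZDEZZECEECEZDDEZZDDEZECEDEZDEZZECE  (23 'E')


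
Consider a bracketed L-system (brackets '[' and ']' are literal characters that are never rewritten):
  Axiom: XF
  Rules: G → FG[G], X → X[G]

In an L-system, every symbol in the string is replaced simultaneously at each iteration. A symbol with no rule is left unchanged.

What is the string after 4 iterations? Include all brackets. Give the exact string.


Answer: X[G][FG[G]][FFG[G][FG[G]]][FFFG[G][FG[G]][FFG[G][FG[G]]]]F

Derivation:
Step 0: XF
Step 1: X[G]F
Step 2: X[G][FG[G]]F
Step 3: X[G][FG[G]][FFG[G][FG[G]]]F
Step 4: X[G][FG[G]][FFG[G][FG[G]]][FFFG[G][FG[G]][FFG[G][FG[G]]]]F


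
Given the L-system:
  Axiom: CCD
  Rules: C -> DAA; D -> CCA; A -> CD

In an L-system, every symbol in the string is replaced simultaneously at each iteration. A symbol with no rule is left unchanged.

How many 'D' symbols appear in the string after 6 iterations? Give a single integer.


Answer: 300

Derivation:
Step 0: length=3, 'D' count=1
Step 1: length=9, 'D' count=2
Step 2: length=22, 'D' count=7
Step 3: length=60, 'D' count=15
Step 4: length=155, 'D' count=45
Step 5: length=410, 'D' count=110
Step 6: length=1075, 'D' count=300
Final string: CCACDCDCCACDCDDAACCACCACDCDDAADAACDCCACDCDDAADAACDCCACDCDCCACDCDDAACCACCACDCDDAADAACDCCACDCDDAADAACDDAADAACDDAACCADAACCACCACDCDCCACDCDDAACCACCACDCDCCACDCDDAACCACCACDCDDAADAACDCCACDCDDAADAACDDAADAACDDAACCADAACCADAADAACDDAACCADAACCACCACDCDDAADAACDCCACDCDCCACDCDDAACCACCACDCDDAADAACDCCACDCDDAADAACDDAADAACDDAACCADAACCADAADAACDDAACCADAACCACCACDCDDAADAACDCCACDCDCCACDCDDAACCACCACDCDDAADAACDCCACDCDDAADAACDCCACDCDCCACDCDDAACCACCACDCDDAADAACDCCACDCDDAADAACDDAADAACDDAACCADAACCACCACDCDCCACDCDDAACCACCACDCDCCACDCDDAACCACCACDCDDAADAACDCCACDCDDAADAACDDAADAACDDAACCADAACCADAADAACDDAACCADAACCACCACDCDDAADAACDCCACDCDCCACDCDDAACCACCACDCDDAADAACDCCACDCDDAADAACDDAADAACDDAACCADAACCADAADAACDDAACCADAACCACCACDCDDAADAACDDAADAACDDAACCADAACCADAADAACDDAACCADAACCACCACDCDDAADAACDDAADAACDDAACCADAACCACCACDCDCCACDCDDAACCADAADAACDDAACCADAACCACCACDCDCCACDCDDAACCADAADAACDDAACCADAACCADAADAACDDAACCADAACCACCACDCDDAADAACDDAADAACDDAACCADAACCACCACDCDCCACDCDDAACCADAADAACDDAACCADAACCACCACDCDCCACDCDDAACCACCACDCDCCACDCDDAACCACCACDCDDAADAACDCCACDCDDAADAACDDAADAACDDAACCADAACCADAADAACDDAACCADAACCACCACDCDDAADAACD


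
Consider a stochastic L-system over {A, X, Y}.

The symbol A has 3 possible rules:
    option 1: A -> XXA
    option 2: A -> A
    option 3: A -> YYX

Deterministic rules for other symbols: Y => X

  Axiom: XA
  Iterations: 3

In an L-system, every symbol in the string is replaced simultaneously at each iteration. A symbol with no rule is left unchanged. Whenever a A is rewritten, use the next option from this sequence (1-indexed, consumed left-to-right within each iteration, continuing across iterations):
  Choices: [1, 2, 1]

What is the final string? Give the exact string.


Answer: XXXXXA

Derivation:
Step 0: XA
Step 1: XXXA  (used choices [1])
Step 2: XXXA  (used choices [2])
Step 3: XXXXXA  (used choices [1])


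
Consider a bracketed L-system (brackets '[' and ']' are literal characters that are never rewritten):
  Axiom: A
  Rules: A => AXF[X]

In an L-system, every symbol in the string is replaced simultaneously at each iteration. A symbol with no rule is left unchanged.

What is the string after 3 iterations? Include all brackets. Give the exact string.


Answer: AXF[X]XF[X]XF[X]

Derivation:
Step 0: A
Step 1: AXF[X]
Step 2: AXF[X]XF[X]
Step 3: AXF[X]XF[X]XF[X]


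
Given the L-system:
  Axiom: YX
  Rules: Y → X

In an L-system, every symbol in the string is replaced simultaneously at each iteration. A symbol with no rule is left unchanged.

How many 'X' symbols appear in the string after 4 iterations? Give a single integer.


Answer: 2

Derivation:
Step 0: YX  (1 'X')
Step 1: XX  (2 'X')
Step 2: XX  (2 'X')
Step 3: XX  (2 'X')
Step 4: XX  (2 'X')


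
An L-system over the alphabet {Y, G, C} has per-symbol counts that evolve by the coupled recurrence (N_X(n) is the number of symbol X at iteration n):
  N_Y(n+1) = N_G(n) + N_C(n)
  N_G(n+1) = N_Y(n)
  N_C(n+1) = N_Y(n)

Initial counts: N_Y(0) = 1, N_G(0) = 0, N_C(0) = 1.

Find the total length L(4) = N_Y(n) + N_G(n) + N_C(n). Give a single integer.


Answer: 8

Derivation:
Step 0: N_Y=1, N_G=0, N_C=1, L=2
Step 1: N_Y=1, N_G=1, N_C=1, L=3
Step 2: N_Y=2, N_G=1, N_C=1, L=4
Step 3: N_Y=2, N_G=2, N_C=2, L=6
Step 4: N_Y=4, N_G=2, N_C=2, L=8


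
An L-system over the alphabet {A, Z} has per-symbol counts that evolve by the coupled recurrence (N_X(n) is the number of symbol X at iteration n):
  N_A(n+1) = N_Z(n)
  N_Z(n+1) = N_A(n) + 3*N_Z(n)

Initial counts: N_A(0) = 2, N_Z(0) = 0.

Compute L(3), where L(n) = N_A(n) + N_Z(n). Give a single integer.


Step 0: N_A=2, N_Z=0, L=2
Step 1: N_A=0, N_Z=2, L=2
Step 2: N_A=2, N_Z=6, L=8
Step 3: N_A=6, N_Z=20, L=26

Answer: 26


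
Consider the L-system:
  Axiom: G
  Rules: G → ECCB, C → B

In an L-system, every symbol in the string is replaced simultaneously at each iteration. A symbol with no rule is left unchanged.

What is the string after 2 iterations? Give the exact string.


Step 0: G
Step 1: ECCB
Step 2: EBBB

Answer: EBBB


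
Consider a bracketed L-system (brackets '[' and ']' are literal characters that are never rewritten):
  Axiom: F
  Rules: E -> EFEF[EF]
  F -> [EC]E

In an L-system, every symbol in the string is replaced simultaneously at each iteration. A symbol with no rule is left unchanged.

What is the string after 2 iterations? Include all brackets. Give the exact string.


Step 0: F
Step 1: [EC]E
Step 2: [EFEF[EF]C]EFEF[EF]

Answer: [EFEF[EF]C]EFEF[EF]


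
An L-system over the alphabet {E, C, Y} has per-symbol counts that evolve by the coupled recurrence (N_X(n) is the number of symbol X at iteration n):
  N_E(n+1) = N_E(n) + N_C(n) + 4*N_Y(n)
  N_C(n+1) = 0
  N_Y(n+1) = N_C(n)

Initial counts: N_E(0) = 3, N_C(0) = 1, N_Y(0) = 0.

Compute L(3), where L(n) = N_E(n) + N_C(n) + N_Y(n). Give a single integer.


Step 0: N_E=3, N_C=1, N_Y=0, L=4
Step 1: N_E=4, N_C=0, N_Y=1, L=5
Step 2: N_E=8, N_C=0, N_Y=0, L=8
Step 3: N_E=8, N_C=0, N_Y=0, L=8

Answer: 8


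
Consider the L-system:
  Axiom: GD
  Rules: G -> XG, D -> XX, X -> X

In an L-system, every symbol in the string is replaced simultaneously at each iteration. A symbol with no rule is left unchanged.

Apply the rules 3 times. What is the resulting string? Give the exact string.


Answer: XXXGXX

Derivation:
Step 0: GD
Step 1: XGXX
Step 2: XXGXX
Step 3: XXXGXX


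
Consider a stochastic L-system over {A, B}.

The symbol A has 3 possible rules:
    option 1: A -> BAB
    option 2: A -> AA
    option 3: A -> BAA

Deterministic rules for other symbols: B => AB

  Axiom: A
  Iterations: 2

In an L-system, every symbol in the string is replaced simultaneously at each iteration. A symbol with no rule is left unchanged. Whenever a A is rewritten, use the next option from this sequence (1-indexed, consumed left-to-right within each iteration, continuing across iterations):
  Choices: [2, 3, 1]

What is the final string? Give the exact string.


Answer: BAABAB

Derivation:
Step 0: A
Step 1: AA  (used choices [2])
Step 2: BAABAB  (used choices [3, 1])


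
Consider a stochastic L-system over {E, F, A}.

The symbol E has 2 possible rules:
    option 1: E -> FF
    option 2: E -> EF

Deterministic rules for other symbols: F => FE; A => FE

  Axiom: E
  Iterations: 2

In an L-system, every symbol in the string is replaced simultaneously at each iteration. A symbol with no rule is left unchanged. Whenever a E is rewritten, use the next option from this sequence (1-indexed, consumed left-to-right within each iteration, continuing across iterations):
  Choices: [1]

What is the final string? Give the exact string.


Step 0: E
Step 1: FF  (used choices [1])
Step 2: FEFE  (used choices [])

Answer: FEFE


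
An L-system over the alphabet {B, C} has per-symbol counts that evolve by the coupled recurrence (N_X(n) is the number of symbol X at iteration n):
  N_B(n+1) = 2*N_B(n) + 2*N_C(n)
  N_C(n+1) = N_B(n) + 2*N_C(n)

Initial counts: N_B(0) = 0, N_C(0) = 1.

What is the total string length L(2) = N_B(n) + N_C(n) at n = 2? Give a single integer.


Answer: 14

Derivation:
Step 0: N_B=0, N_C=1, L=1
Step 1: N_B=2, N_C=2, L=4
Step 2: N_B=8, N_C=6, L=14


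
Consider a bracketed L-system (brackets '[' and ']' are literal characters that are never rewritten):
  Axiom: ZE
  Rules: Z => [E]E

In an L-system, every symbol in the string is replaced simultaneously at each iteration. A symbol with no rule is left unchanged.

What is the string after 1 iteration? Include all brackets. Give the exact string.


Step 0: ZE
Step 1: [E]EE

Answer: [E]EE


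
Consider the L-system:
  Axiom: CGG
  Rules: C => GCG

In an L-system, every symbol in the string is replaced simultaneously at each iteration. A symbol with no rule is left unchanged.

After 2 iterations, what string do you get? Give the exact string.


Answer: GGCGGGG

Derivation:
Step 0: CGG
Step 1: GCGGG
Step 2: GGCGGGG


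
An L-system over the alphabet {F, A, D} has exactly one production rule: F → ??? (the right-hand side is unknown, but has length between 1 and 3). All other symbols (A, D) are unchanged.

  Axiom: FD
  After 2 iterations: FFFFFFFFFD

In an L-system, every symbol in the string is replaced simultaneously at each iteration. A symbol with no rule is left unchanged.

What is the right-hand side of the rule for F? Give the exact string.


Answer: FFF

Derivation:
Trying F → FFF:
  Step 0: FD
  Step 1: FFFD
  Step 2: FFFFFFFFFD
Matches the given result.


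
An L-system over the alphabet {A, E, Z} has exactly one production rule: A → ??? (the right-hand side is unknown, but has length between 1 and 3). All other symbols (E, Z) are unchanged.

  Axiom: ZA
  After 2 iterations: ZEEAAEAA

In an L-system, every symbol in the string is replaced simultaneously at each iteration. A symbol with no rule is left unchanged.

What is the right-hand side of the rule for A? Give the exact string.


Answer: EAA

Derivation:
Trying A → EAA:
  Step 0: ZA
  Step 1: ZEAA
  Step 2: ZEEAAEAA
Matches the given result.


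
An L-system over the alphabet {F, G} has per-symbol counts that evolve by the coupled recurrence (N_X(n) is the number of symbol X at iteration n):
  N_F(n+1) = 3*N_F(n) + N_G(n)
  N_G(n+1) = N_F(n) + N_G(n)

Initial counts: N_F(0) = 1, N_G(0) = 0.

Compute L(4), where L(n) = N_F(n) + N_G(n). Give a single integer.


Answer: 164

Derivation:
Step 0: N_F=1, N_G=0, L=1
Step 1: N_F=3, N_G=1, L=4
Step 2: N_F=10, N_G=4, L=14
Step 3: N_F=34, N_G=14, L=48
Step 4: N_F=116, N_G=48, L=164


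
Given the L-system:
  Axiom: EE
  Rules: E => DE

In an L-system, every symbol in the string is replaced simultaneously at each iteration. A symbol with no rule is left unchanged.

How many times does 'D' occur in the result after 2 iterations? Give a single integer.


Step 0: EE  (0 'D')
Step 1: DEDE  (2 'D')
Step 2: DDEDDE  (4 'D')

Answer: 4
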